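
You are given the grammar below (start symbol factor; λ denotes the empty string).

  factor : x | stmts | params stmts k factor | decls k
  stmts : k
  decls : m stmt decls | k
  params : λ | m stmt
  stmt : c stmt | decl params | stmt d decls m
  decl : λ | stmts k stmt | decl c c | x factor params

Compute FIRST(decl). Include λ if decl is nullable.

{ c, k, x, λ }

decl : λ contributes λ.
From decl : stmts k stmt: add FIRST(stmts) = { k }.
From decl : decl c c: decl nullable, take FIRST(decl) ∪ {c} = { c, k, x }.
decl : x factor params contributes {x}.
Union: FIRST(decl) = { c, k, x, λ }.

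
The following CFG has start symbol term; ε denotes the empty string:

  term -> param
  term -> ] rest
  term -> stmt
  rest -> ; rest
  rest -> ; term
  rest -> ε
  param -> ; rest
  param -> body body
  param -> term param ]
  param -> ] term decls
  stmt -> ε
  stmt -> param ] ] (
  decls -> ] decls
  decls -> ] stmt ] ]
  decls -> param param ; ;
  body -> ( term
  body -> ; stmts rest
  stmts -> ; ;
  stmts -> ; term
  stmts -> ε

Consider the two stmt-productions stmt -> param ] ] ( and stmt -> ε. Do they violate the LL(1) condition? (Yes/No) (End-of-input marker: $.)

FIRST(param ] ] () = { (, ;, ] } and FIRST(ε) = { ε }.
The second alternative is nullable and FOLLOW(stmt) = { $, (, ;, ] } shares ( with FIRST of the first — conflict.

Yes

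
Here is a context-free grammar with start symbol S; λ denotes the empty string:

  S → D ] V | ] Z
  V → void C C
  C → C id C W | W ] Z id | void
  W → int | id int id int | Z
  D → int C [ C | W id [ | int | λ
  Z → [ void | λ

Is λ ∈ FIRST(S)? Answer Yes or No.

No

Nullable nonterminals: D, W, Z.
No production of S has an RHS whose symbols are all nullable, so S is not nullable.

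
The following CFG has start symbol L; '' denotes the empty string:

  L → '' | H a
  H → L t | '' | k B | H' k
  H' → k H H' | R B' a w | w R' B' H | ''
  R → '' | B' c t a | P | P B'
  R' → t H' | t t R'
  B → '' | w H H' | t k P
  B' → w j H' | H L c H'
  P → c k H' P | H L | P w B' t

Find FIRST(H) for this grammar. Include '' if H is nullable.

From H → L t: L nullable, take FIRST(L) ∪ {t} = { a, c, k, t, w }.
H → '' contributes ''.
H → k B contributes {k}.
From H → H' k: H' nullable, take FIRST(H') ∪ {k} = { a, c, k, t, w }.
Union: FIRST(H) = { a, c, k, t, w, '' }.

{ a, c, k, t, w, '' }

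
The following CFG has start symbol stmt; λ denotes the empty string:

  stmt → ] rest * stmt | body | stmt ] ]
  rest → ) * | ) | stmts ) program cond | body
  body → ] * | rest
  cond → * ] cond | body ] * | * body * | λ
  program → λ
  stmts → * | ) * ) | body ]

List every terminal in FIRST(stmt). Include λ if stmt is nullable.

{ ), *, ] }

stmt → ] rest * stmt contributes {]}.
From stmt → body: add FIRST(body) = { ), *, ] }.
From stmt → stmt ] ]: add FIRST(stmt) = { ), *, ] }.
Union: FIRST(stmt) = { ), *, ] }.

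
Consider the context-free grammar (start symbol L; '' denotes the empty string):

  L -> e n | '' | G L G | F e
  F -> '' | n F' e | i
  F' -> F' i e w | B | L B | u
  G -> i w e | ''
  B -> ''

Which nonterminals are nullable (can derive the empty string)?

{ B, F, F', G, L }

Directly nullable (have an ''-production): L, F, G, B.
F' -> B with every symbol nullable, so F' is nullable.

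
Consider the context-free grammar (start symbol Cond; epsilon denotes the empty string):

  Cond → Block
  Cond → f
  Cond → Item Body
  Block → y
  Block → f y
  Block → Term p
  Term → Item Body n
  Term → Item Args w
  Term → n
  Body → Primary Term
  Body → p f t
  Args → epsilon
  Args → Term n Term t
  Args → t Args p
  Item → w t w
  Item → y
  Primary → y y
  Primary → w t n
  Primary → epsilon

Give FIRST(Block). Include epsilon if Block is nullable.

Block → y contributes {y}.
Block → f y contributes {f}.
From Block → Term p: add FIRST(Term) = { n, w, y }.
Union: FIRST(Block) = { f, n, w, y }.

{ f, n, w, y }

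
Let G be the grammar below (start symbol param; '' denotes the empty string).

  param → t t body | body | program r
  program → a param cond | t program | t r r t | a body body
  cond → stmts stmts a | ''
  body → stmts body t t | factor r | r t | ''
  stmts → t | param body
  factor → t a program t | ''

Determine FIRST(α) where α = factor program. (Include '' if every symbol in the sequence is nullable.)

{ a, t }

Add FIRST(factor)\{''} = { t }; factor is nullable, continue.
Add FIRST(program) = { a, t }; program is not nullable, stop.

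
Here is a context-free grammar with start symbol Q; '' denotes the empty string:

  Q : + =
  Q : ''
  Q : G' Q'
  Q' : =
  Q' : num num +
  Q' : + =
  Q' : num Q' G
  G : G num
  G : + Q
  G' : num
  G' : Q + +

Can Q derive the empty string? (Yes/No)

Q has an ''-production, so Q ⇒ ''.

Yes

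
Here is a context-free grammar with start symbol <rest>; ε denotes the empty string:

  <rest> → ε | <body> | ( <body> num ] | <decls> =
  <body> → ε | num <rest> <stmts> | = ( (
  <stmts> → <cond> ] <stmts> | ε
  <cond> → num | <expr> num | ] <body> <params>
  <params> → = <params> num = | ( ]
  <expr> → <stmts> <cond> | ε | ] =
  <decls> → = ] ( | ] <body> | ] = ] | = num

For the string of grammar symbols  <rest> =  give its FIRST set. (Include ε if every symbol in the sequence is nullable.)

{ (, =, ], num }

Add FIRST(<rest>)\{ε} = { (, =, ], num }; <rest> is nullable, continue.
= is a terminal; add {=} and stop.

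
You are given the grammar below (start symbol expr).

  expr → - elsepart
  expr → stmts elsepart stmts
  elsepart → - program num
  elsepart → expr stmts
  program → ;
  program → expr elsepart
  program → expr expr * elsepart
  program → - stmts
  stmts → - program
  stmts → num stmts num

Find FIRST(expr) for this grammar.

expr → - elsepart contributes {-}.
From expr → stmts elsepart stmts: add FIRST(stmts) = { -, num }.
Union: FIRST(expr) = { -, num }.

{ -, num }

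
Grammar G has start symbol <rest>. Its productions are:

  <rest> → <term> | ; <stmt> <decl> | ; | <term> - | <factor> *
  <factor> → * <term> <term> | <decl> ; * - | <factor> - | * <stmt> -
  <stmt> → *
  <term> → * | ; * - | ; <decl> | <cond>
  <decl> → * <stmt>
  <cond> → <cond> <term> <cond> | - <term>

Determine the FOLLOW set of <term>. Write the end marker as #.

{ #, *, -, ; }

In <rest> → <term>: <term> is at the end, add FOLLOW(<rest>) = { # }.
In <rest> → <term> -: add FIRST(-) = { - }.
In <factor> → * <term> <term>: add FIRST(<term>) = { *, -, ; }.
In <factor> → * <term> <term>: <term> is at the end, add FOLLOW(<factor>) = { *, - }.
In <cond> → <cond> <term> <cond>: add FIRST(<cond>) = { - }.
In <cond> → - <term>: <term> is at the end, add FOLLOW(<cond>) = { #, *, -, ; }.
Union: FOLLOW(<term>) = { #, *, -, ; }.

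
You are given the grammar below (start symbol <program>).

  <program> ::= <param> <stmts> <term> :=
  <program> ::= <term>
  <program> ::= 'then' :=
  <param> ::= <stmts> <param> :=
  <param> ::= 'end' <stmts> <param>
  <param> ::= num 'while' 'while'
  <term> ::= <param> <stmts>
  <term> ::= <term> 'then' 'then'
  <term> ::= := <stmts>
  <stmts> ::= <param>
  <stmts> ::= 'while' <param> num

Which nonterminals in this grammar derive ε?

{ } (none)

No nonterminal has an empty production or an RHS whose symbols are all nullable.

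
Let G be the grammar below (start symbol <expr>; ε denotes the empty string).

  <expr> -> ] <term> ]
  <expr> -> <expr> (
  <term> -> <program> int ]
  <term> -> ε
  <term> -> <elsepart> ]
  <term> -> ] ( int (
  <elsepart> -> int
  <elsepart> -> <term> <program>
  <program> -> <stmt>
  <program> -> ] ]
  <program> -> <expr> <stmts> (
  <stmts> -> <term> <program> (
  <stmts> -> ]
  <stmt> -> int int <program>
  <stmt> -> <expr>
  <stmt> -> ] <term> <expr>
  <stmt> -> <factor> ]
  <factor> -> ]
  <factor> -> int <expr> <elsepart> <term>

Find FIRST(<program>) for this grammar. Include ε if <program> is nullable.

From <program> -> <stmt>: add FIRST(<stmt>) = { ], int }.
<program> -> ] ] contributes {]}.
From <program> -> <expr> <stmts> (: add FIRST(<expr>) = { ] }.
Union: FIRST(<program>) = { ], int }.

{ ], int }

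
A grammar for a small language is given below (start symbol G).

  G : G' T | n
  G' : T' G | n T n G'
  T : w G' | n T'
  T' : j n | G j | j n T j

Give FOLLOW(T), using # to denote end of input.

{ #, j, n, w }

In G : G' T: T is at the end, add FOLLOW(G) = { #, j, n, w }.
In G' : n T n G': add FIRST(n G') = { n }.
In T' : j n T j: add FIRST(j) = { j }.
Union: FOLLOW(T) = { #, j, n, w }.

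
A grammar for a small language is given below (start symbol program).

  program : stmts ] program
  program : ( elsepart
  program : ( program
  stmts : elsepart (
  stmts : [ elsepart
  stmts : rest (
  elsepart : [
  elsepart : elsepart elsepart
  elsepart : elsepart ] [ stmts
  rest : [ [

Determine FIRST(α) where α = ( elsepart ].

{ ( }

( is a terminal; add {(} and stop.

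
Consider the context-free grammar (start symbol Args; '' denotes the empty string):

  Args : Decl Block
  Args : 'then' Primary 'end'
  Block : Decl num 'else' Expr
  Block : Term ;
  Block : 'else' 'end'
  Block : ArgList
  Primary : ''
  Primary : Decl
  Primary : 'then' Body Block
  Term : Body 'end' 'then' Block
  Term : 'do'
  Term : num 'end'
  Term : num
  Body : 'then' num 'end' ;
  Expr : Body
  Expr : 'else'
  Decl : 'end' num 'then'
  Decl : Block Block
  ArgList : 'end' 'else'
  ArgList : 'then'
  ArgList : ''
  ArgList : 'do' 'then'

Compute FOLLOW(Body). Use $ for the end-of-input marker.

In Primary : 'then' Body Block: add FIRST(Block)\{''} = { 'do', 'else', 'end', 'then', num }.
  Since Block is nullable, also add FOLLOW(Primary) = { 'end' }.
In Term : Body 'end' 'then' Block: add FIRST('end' 'then' Block) = { 'end' }.
In Expr : Body: Body is at the end, add FOLLOW(Expr) = { $, 'do', 'else', 'end', 'then', ;, num }.
Union: FOLLOW(Body) = { $, 'do', 'else', 'end', 'then', ;, num }.

{ $, 'do', 'else', 'end', 'then', ;, num }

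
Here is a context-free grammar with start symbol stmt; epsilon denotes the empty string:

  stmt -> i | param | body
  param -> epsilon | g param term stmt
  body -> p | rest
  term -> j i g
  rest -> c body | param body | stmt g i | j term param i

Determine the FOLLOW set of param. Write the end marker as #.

In stmt -> param: param is at the end, add FOLLOW(stmt) = { #, c, g, i, j, p }.
In param -> g param term stmt: add FIRST(term stmt) = { j }.
In rest -> param body: add FIRST(body) = { c, g, i, j, p }.
In rest -> j term param i: add FIRST(i) = { i }.
Union: FOLLOW(param) = { #, c, g, i, j, p }.

{ #, c, g, i, j, p }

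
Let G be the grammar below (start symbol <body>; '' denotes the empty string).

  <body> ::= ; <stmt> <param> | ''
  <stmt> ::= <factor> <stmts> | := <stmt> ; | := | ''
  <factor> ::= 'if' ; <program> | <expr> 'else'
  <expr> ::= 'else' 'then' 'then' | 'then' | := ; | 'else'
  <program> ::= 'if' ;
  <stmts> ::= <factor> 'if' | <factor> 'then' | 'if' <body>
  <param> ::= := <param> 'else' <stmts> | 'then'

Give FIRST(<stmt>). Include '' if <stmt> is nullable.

From <stmt> ::= <factor> <stmts>: add FIRST(<factor>) = { 'else', 'if', 'then', := }.
<stmt> ::= := <stmt> ; contributes {:=}.
<stmt> ::= := contributes {:=}.
<stmt> ::= '' contributes ''.
Union: FIRST(<stmt>) = { 'else', 'if', 'then', :=, '' }.

{ 'else', 'if', 'then', :=, '' }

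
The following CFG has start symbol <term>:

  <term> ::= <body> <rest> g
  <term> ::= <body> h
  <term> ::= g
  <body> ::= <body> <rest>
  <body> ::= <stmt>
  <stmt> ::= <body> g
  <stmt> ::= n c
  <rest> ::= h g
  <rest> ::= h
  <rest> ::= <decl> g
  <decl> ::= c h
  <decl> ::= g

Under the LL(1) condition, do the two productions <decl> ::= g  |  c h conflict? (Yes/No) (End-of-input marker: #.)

FIRST(g) = { g } and FIRST(c h) = { c }.
The FIRST sets are disjoint and neither alternative is nullable — no conflict.

No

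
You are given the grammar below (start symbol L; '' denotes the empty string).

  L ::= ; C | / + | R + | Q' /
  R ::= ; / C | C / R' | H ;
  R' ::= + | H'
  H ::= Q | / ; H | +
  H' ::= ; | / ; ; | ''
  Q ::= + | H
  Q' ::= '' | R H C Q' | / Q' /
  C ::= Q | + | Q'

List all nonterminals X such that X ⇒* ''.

Directly nullable (have an ''-production): H', Q'.
C ::= Q' with every symbol nullable, so C is nullable.
R' ::= H' with every symbol nullable, so R' is nullable.
No other nonterminal has a production whose RHS symbols are all nullable.

{ C, H', Q', R' }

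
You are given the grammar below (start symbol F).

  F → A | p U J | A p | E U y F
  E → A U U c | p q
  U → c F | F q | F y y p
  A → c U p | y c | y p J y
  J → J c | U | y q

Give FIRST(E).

From E → A U U c: add FIRST(A) = { c, y }.
E → p q contributes {p}.
Union: FIRST(E) = { c, p, y }.

{ c, p, y }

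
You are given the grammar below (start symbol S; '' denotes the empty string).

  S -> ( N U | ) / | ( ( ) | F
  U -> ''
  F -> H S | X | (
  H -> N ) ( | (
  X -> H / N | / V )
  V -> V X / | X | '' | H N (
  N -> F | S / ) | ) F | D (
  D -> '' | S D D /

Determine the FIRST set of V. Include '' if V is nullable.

{ (, ), /, '' }

From V -> V X /: V nullable, take FIRST(V) ∪ FIRST(X) = { (, ), / }.
From V -> X: add FIRST(X) = { (, ), / }.
V -> '' contributes ''.
From V -> H N (: add FIRST(H) = { (, ), / }.
Union: FIRST(V) = { (, ), /, '' }.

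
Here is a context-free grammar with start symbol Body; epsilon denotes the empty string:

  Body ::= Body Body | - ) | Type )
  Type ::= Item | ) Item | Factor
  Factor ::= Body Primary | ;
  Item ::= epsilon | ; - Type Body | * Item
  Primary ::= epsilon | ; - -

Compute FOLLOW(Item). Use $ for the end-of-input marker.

{ ), *, -, ; }

In Type ::= Item: Item is at the end, add FOLLOW(Type) = { ), *, -, ; }.
In Type ::= ) Item: Item is at the end, add FOLLOW(Type) = { ), *, -, ; }.
In Item ::= * Item: Item is at the end, add FOLLOW(Item) = { ), *, -, ; }.
Union: FOLLOW(Item) = { ), *, -, ; }.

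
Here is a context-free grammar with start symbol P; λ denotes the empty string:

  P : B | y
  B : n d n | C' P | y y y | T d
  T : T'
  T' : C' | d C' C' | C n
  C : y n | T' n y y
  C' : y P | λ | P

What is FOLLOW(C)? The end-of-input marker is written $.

In T' : C n: add FIRST(n) = { n }.
Union: FOLLOW(C) = { n }.

{ n }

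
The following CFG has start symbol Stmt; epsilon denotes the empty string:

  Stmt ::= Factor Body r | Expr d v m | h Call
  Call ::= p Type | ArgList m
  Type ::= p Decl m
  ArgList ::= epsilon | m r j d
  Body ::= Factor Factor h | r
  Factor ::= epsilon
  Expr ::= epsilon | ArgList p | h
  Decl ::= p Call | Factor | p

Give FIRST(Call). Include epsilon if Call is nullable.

Call ::= p Type contributes {p}.
From Call ::= ArgList m: ArgList nullable, take FIRST(ArgList) ∪ {m} = { m }.
Union: FIRST(Call) = { m, p }.

{ m, p }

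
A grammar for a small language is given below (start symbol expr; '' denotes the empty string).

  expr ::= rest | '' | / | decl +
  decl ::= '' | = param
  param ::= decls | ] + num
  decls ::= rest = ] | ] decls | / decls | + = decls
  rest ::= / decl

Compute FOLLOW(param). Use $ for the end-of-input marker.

{ $, +, = }

In decl ::= = param: param is at the end, add FOLLOW(decl) = { $, +, = }.
Union: FOLLOW(param) = { $, +, = }.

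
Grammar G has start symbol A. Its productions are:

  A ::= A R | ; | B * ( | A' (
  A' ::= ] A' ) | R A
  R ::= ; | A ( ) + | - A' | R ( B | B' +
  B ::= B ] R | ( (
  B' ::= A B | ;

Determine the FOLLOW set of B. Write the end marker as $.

In A ::= B * (: add FIRST(* () = { * }.
In R ::= R ( B: B is at the end, add FOLLOW(R) = { $, (, ), *, +, -, ;, ] }.
In B ::= B ] R: add FIRST(] R) = { ] }.
In B' ::= A B: B is at the end, add FOLLOW(B') = { + }.
Union: FOLLOW(B) = { $, (, ), *, +, -, ;, ] }.

{ $, (, ), *, +, -, ;, ] }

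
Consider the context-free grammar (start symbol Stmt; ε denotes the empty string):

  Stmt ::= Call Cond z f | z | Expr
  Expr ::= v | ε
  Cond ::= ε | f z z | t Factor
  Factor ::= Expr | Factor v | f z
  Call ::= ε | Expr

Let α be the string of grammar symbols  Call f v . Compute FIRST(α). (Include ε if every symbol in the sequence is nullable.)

Add FIRST(Call)\{ε} = { v }; Call is nullable, continue.
f is a terminal; add {f} and stop.

{ f, v }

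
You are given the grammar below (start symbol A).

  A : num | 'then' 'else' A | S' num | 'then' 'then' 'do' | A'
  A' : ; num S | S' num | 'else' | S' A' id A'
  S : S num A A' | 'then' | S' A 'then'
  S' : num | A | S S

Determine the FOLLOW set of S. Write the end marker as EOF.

{ EOF, 'else', 'then', ;, id, num }

In A' : ; num S: S is at the end, add FOLLOW(A') = { EOF, 'else', 'then', ;, id, num }.
In S : S num A A': add FIRST(num A A') = { num }.
In S' : S S: add FIRST(S) = { 'else', 'then', ;, num }.
In S' : S S: S is at the end, add FOLLOW(S') = { 'else', 'then', ;, num }.
Union: FOLLOW(S) = { EOF, 'else', 'then', ;, id, num }.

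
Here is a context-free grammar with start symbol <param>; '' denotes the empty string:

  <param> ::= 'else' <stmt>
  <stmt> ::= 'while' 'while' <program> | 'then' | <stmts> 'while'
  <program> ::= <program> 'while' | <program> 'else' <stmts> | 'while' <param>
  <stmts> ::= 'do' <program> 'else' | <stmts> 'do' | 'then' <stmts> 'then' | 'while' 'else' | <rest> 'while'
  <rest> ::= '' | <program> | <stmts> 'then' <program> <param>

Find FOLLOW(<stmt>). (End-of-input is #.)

{ #, 'else', 'while' }

In <param> ::= 'else' <stmt>: <stmt> is at the end, add FOLLOW(<param>) = { #, 'else', 'while' }.
Union: FOLLOW(<stmt>) = { #, 'else', 'while' }.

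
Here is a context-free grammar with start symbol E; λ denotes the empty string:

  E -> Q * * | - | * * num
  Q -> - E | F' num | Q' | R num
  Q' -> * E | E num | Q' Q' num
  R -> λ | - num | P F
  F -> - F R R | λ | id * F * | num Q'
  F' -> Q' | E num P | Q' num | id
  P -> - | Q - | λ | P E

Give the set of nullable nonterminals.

{ F, P, R }

Directly nullable (have an λ-production): R, F, P.
No other nonterminal has a production whose RHS symbols are all nullable.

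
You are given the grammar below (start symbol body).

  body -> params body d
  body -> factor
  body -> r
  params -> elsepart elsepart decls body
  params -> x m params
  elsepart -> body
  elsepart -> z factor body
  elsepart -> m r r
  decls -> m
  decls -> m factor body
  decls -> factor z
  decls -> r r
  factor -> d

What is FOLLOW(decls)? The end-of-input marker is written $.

{ d, m, r, x, z }

In params -> elsepart elsepart decls body: add FIRST(body) = { d, m, r, x, z }.
Union: FOLLOW(decls) = { d, m, r, x, z }.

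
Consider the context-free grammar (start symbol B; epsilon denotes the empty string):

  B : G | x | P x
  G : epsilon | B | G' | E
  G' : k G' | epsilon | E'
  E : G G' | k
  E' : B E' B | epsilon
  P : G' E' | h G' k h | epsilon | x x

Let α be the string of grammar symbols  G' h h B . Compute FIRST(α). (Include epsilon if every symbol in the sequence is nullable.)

Add FIRST(G')\{epsilon} = { h, k, x }; G' is nullable, continue.
h is a terminal; add {h} and stop.

{ h, k, x }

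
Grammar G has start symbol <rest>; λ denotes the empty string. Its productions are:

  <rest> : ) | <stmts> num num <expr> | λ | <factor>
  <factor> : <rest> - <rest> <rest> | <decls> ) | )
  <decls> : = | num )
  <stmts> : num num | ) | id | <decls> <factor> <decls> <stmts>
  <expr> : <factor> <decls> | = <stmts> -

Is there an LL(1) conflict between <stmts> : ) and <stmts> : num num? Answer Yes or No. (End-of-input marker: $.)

FIRST()) = { ) } and FIRST(num num) = { num }.
The FIRST sets are disjoint and neither alternative is nullable — no conflict.

No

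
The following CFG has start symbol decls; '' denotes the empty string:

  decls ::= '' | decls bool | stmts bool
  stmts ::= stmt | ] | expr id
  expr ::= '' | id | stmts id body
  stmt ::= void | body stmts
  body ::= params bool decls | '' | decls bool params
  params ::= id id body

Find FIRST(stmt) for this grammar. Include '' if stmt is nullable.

stmt ::= void contributes {void}.
From stmt ::= body stmts: body nullable, take FIRST(body) ∪ FIRST(stmts) = { ], bool, id, void }.
Union: FIRST(stmt) = { ], bool, id, void }.

{ ], bool, id, void }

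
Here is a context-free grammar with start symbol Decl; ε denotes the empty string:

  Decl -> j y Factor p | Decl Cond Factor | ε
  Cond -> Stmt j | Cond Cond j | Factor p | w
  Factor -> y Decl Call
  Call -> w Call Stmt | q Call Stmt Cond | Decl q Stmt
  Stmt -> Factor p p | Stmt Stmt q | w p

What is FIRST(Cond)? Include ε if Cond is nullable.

{ w, y }

From Cond -> Stmt j: add FIRST(Stmt) = { w, y }.
From Cond -> Cond Cond j: add FIRST(Cond) = { w, y }.
From Cond -> Factor p: add FIRST(Factor) = { y }.
Cond -> w contributes {w}.
Union: FIRST(Cond) = { w, y }.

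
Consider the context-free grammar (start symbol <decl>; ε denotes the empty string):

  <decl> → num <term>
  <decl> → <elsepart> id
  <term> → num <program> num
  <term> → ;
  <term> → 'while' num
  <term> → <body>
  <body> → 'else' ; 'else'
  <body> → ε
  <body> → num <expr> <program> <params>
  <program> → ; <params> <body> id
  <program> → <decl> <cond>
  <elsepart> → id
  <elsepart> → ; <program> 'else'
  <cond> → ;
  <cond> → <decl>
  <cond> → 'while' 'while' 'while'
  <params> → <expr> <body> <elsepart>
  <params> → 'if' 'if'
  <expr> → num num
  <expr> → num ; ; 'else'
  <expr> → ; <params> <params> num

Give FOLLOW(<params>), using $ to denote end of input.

{ $, 'else', 'if', 'while', ;, id, num }

In <body> → num <expr> <program> <params>: <params> is at the end, add FOLLOW(<body>) = { $, 'else', 'if', 'while', ;, id, num }.
In <program> → ; <params> <body> id: add FIRST(<body> id) = { 'else', id, num }.
In <expr> → ; <params> <params> num: add FIRST(<params> num) = { 'if', ;, num }.
In <expr> → ; <params> <params> num: add FIRST(num) = { num }.
Union: FOLLOW(<params>) = { $, 'else', 'if', 'while', ;, id, num }.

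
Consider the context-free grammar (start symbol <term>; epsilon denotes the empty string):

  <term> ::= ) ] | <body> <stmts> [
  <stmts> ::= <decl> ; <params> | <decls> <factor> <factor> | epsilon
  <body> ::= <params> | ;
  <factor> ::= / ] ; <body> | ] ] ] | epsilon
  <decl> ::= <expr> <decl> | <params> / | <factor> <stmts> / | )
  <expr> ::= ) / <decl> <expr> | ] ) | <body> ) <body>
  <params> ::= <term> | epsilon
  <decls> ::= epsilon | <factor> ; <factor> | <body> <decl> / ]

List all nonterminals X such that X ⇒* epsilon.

Directly nullable (have an epsilon-production): <stmts>, <factor>, <params>, <decls>.
<body> ::= <params> with every symbol nullable, so <body> is nullable.
No other nonterminal has a production whose RHS symbols are all nullable.

{ <body>, <decls>, <factor>, <params>, <stmts> }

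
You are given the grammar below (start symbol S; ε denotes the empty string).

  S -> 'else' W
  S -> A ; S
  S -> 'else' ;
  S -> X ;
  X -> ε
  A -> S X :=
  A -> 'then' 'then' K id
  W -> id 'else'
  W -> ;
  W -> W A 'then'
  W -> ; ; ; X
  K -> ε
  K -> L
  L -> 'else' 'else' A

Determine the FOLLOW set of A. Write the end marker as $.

In S -> A ; S: add FIRST(; S) = { ; }.
In W -> W A 'then': add FIRST('then') = { 'then' }.
In L -> 'else' 'else' A: A is at the end, add FOLLOW(L) = { id }.
Union: FOLLOW(A) = { 'then', ;, id }.

{ 'then', ;, id }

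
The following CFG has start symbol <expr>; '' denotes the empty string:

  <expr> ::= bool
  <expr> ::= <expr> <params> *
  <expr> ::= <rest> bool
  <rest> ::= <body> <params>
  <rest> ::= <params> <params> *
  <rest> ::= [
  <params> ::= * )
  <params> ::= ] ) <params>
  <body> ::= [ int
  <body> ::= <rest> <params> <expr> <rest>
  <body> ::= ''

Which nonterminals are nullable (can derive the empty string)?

Directly nullable (have an ''-production): <body>.
No other nonterminal has a production whose RHS symbols are all nullable.

{ <body> }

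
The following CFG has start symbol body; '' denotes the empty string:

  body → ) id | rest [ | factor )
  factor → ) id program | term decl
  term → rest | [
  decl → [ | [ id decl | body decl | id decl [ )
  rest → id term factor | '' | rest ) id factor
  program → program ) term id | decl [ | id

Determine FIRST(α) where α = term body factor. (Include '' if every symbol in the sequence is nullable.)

Add FIRST(term)\{''} = { ), [, id }; term is nullable, continue.
Add FIRST(body) = { ), [, id }; body is not nullable, stop.

{ ), [, id }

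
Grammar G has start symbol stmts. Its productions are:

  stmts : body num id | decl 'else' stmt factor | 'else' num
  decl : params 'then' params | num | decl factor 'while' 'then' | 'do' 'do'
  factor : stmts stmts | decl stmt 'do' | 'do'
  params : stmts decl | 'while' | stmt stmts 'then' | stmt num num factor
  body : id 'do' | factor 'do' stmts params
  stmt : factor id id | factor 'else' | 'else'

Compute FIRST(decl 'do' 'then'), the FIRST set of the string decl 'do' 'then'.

Add FIRST(decl) = { 'do', 'else', 'while', id, num }; decl is not nullable, stop.

{ 'do', 'else', 'while', id, num }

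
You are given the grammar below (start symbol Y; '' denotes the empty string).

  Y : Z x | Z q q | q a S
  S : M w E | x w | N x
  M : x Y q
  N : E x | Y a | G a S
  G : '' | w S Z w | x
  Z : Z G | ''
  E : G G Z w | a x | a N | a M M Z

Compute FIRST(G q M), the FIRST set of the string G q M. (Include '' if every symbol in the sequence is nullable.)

{ q, w, x }

Add FIRST(G)\{''} = { w, x }; G is nullable, continue.
q is a terminal; add {q} and stop.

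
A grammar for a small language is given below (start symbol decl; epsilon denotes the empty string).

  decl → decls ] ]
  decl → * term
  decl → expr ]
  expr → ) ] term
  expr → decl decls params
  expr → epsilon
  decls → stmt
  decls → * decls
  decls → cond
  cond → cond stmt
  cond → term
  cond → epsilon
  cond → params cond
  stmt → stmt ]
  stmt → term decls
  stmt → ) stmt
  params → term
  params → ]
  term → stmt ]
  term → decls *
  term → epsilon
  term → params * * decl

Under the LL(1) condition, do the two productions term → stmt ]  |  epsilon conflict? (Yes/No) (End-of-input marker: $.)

FIRST(stmt ]) = { ), *, ] } and FIRST(epsilon) = { epsilon }.
The second alternative is nullable and FOLLOW(term) = { $, ), *, ] } shares ) with FIRST of the first — conflict.

Yes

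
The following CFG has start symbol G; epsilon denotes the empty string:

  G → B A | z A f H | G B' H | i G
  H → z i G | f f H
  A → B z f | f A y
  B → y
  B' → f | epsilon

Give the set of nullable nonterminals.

{ B' }

Directly nullable (have an epsilon-production): B'.
No other nonterminal has a production whose RHS symbols are all nullable.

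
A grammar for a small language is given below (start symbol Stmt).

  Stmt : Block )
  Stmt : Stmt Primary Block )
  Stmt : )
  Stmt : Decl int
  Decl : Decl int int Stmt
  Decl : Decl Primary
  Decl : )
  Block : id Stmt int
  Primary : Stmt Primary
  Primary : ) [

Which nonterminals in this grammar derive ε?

{ } (none)

No nonterminal has an empty production or an RHS whose symbols are all nullable.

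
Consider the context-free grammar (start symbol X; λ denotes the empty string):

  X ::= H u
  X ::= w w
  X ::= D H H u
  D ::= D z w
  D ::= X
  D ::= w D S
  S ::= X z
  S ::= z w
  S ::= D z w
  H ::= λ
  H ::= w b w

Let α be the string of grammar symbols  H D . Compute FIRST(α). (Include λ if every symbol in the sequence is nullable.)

Add FIRST(H)\{λ} = { w }; H is nullable, continue.
Add FIRST(D) = { u, w }; D is not nullable, stop.

{ u, w }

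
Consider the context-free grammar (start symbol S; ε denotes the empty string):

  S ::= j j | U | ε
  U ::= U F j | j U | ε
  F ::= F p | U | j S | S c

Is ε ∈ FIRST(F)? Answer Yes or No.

Yes

F ::= U and each of U is nullable, so F ⇒* ε.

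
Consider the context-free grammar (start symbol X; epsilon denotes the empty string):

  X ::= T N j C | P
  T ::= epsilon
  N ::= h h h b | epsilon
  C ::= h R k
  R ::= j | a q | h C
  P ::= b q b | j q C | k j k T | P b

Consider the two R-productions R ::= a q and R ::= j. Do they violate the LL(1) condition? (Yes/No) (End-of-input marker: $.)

No

FIRST(a q) = { a } and FIRST(j) = { j }.
The FIRST sets are disjoint and neither alternative is nullable — no conflict.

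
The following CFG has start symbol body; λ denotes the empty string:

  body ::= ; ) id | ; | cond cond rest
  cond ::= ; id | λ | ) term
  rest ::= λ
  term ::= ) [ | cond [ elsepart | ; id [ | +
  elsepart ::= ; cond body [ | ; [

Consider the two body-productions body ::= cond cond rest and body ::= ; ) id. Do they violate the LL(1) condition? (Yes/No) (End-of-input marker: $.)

FIRST(cond cond rest) = { ), ;, λ } and FIRST(; ) id) = { ; }.
Both contain ;, so the two alternatives are not disjoint — LL(1) conflict.

Yes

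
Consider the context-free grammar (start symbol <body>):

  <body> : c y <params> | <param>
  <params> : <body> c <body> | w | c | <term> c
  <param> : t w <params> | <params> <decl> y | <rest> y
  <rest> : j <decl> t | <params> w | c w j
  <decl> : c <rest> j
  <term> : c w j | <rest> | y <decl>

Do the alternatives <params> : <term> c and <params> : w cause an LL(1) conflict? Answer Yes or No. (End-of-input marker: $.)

FIRST(<term> c) = { c, j, t, w, y } and FIRST(w) = { w }.
Both contain w, so the two alternatives are not disjoint — LL(1) conflict.

Yes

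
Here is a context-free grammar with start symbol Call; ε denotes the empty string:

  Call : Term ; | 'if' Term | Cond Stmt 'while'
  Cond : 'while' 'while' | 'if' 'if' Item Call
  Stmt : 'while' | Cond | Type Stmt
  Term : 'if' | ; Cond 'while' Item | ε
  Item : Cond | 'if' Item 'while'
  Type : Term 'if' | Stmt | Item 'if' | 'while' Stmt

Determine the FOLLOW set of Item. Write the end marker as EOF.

In Cond : 'if' 'if' Item Call: add FIRST(Call) = { 'if', 'while', ; }.
In Term : ; Cond 'while' Item: Item is at the end, add FOLLOW(Term) = { EOF, 'if', 'while', ; }.
In Item : 'if' Item 'while': add FIRST('while') = { 'while' }.
In Type : Item 'if': add FIRST('if') = { 'if' }.
Union: FOLLOW(Item) = { EOF, 'if', 'while', ; }.

{ EOF, 'if', 'while', ; }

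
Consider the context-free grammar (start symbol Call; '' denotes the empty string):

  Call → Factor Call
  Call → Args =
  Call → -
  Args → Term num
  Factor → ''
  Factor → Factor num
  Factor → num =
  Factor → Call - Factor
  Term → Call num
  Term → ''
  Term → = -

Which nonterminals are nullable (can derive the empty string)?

Directly nullable (have an ''-production): Factor, Term.
No other nonterminal has a production whose RHS symbols are all nullable.

{ Factor, Term }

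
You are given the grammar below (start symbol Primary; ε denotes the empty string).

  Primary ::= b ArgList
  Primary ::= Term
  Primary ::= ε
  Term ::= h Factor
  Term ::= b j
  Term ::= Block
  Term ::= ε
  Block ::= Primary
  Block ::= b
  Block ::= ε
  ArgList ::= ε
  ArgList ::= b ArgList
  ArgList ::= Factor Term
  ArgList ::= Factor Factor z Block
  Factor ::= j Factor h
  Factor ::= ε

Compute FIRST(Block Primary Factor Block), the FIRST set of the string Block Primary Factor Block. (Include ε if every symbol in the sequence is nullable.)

{ b, h, j, ε }

Add FIRST(Block)\{ε} = { b, h }; Block is nullable, continue.
Add FIRST(Primary)\{ε} = { b, h }; Primary is nullable, continue.
Add FIRST(Factor)\{ε} = { j }; Factor is nullable, continue.
Add FIRST(Block)\{ε} = { b, h }; Block is nullable, continue.
Every symbol is nullable, so include ε.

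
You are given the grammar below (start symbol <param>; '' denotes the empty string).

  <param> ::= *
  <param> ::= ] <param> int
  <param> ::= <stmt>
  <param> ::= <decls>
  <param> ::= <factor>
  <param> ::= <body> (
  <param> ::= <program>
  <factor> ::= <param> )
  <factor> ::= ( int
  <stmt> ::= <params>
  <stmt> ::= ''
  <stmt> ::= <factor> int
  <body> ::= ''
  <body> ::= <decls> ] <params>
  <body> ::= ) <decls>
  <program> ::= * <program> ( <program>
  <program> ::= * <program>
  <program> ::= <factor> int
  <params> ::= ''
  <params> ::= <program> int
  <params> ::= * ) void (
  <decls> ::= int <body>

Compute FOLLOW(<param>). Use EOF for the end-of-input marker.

{ EOF, ), int }

<param> is the start symbol, so EOF ∈ FOLLOW(<param>).
In <param> ::= ] <param> int: add FIRST(int) = { int }.
In <factor> ::= <param> ): add FIRST()) = { ) }.
Union: FOLLOW(<param>) = { EOF, ), int }.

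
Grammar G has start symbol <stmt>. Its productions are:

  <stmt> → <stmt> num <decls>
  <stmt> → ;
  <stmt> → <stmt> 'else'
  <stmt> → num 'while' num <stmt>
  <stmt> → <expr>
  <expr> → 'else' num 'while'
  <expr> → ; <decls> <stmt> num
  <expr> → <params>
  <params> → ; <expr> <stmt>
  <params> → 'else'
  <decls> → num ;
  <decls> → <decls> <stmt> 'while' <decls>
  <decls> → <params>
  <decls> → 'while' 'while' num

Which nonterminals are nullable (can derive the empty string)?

{ } (none)

No nonterminal has an empty production or an RHS whose symbols are all nullable.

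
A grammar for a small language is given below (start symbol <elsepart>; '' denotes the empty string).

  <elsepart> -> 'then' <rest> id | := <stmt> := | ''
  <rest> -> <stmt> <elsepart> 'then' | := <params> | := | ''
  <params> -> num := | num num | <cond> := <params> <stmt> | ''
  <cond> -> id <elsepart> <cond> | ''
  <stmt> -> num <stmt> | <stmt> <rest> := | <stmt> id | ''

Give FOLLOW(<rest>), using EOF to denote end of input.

{ :=, id }

In <elsepart> -> 'then' <rest> id: add FIRST(id) = { id }.
In <stmt> -> <stmt> <rest> :=: add FIRST(:=) = { := }.
Union: FOLLOW(<rest>) = { :=, id }.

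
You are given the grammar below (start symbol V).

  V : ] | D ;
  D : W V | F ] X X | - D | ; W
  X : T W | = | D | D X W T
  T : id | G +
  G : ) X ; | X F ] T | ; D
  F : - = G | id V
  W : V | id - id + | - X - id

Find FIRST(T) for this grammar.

T : id contributes {id}.
From T : G +: add FIRST(G) = { ), -, ;, =, ], id }.
Union: FIRST(T) = { ), -, ;, =, ], id }.

{ ), -, ;, =, ], id }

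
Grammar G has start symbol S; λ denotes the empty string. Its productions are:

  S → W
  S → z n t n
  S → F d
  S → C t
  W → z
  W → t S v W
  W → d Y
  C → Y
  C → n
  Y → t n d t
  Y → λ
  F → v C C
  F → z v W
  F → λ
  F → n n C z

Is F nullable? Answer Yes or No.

F has an λ-production, so F ⇒ λ.

Yes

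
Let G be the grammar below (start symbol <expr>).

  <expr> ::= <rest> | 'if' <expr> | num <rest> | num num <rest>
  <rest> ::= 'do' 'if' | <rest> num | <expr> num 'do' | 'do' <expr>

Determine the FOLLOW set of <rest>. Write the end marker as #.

{ #, num }

In <expr> ::= <rest>: <rest> is at the end, add FOLLOW(<expr>) = { #, num }.
In <expr> ::= num <rest>: <rest> is at the end, add FOLLOW(<expr>) = { #, num }.
In <expr> ::= num num <rest>: <rest> is at the end, add FOLLOW(<expr>) = { #, num }.
In <rest> ::= <rest> num: add FIRST(num) = { num }.
Union: FOLLOW(<rest>) = { #, num }.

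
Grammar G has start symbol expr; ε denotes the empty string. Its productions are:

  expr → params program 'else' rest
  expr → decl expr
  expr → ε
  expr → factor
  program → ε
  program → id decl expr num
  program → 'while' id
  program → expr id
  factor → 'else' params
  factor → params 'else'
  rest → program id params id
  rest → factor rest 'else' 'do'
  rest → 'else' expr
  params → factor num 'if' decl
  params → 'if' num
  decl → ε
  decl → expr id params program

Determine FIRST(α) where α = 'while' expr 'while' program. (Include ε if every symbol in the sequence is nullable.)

'while' is a terminal; add {'while'} and stop.

{ 'while' }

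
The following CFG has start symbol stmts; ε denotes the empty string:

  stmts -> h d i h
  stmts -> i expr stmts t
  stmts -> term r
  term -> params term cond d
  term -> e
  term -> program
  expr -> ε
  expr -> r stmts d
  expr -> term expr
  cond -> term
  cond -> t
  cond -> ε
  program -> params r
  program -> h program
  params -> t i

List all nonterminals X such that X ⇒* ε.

{ cond, expr }

Directly nullable (have an ε-production): expr, cond.
No other nonterminal has a production whose RHS symbols are all nullable.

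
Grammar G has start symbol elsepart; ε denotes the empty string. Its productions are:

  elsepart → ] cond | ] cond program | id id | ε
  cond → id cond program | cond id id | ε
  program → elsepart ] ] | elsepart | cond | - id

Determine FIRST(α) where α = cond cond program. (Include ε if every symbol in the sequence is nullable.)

{ -, ], id, ε }

Add FIRST(cond)\{ε} = { id }; cond is nullable, continue.
Add FIRST(cond)\{ε} = { id }; cond is nullable, continue.
Add FIRST(program)\{ε} = { -, ], id }; program is nullable, continue.
Every symbol is nullable, so include ε.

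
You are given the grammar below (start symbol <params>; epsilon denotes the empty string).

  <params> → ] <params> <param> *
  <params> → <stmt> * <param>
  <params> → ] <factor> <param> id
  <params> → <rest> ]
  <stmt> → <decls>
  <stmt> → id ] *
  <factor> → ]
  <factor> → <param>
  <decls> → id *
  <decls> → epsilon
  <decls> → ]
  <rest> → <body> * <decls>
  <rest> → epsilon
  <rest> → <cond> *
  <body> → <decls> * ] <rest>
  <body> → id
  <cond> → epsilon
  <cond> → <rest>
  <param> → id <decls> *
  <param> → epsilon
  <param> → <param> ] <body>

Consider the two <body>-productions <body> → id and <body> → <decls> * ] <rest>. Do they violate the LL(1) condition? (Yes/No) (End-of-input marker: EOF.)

FIRST(id) = { id } and FIRST(<decls> * ] <rest>) = { *, ], id }.
Both contain id, so the two alternatives are not disjoint — LL(1) conflict.

Yes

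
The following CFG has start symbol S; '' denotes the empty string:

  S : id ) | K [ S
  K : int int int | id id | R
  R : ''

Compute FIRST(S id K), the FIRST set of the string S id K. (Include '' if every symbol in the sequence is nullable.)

{ [, id, int }

Add FIRST(S) = { [, id, int }; S is not nullable, stop.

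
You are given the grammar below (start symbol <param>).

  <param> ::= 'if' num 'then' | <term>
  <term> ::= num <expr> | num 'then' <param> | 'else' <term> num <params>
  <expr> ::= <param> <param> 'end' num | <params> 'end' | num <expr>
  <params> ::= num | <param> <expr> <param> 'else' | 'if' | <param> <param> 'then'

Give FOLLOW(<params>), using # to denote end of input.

In <term> ::= 'else' <term> num <params>: <params> is at the end, add FOLLOW(<term>) = { #, 'else', 'end', 'if', 'then', num }.
In <expr> ::= <params> 'end': add FIRST('end') = { 'end' }.
Union: FOLLOW(<params>) = { #, 'else', 'end', 'if', 'then', num }.

{ #, 'else', 'end', 'if', 'then', num }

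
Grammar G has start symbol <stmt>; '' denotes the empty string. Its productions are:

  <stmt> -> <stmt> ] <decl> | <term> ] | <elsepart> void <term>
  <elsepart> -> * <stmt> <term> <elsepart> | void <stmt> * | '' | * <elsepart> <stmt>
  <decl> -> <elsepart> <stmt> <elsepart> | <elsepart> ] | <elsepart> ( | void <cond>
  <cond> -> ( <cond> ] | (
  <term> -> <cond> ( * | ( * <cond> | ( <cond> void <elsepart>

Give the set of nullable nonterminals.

Directly nullable (have an ''-production): <elsepart>.
No other nonterminal has a production whose RHS symbols are all nullable.

{ <elsepart> }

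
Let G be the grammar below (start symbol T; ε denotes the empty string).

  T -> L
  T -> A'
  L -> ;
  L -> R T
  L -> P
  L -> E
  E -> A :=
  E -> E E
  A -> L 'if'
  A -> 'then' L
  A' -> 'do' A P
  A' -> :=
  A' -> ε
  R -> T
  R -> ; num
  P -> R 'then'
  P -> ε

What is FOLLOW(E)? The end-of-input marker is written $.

In L -> E: E is at the end, add FOLLOW(L) = { $, 'do', 'if', 'then', :=, ; }.
In E -> E E: add FIRST(E) = { 'do', 'if', 'then', :=, ; }.
In E -> E E: E is at the end, add FOLLOW(E) = { $, 'do', 'if', 'then', :=, ; }.
Union: FOLLOW(E) = { $, 'do', 'if', 'then', :=, ; }.

{ $, 'do', 'if', 'then', :=, ; }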